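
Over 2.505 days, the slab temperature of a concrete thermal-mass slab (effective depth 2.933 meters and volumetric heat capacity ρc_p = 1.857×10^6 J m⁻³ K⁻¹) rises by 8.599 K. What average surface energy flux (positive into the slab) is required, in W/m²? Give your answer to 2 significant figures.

Areal heat capacity C = ρc_p × D = 1.857×10^6 × 2.933 = 5.45×10^6 J/(m²·K).
Required heat per unit area: Q = C ΔT = 5.45×10^6 × 8.599 = 4.68×10^7 J/m².
Flux F = Q / Δt = 4.68×10^7 / 2.16×10^5 s = 216 W/m².

220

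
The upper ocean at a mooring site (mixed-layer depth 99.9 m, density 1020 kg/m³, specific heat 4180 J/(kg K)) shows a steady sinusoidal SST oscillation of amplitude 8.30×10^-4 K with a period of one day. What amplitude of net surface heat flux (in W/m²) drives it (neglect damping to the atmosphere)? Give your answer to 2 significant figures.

Areal heat capacity C = ρ c_p D = 1020 × 4180 × 99.9 = 4.26×10^8 J/(m²·K).
ω = 2π / 86400 s = 7.27×10^-5 s⁻¹.
Cω = 4.26×10^8 × 7.27×10^-5 = 31000 W/(m²·K).
F₀ = A × Cω = 8.30×10^-4 × 31000 = 25.7 W/m².

26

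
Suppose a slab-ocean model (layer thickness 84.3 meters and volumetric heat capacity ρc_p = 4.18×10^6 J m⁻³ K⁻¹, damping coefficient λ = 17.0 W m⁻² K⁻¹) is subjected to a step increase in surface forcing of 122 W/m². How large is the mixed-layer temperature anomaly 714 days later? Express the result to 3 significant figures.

Areal heat capacity C = ρc_p × D = 4.18×10^6 × 84.3 = 3.52×10^8 J/(m^2 K).
τ = C / λ = 3.52×10^8 / 17.0 = 2.07×10^7 s.
Equilibrium anomaly ΔT_eq = F / λ = 122 / 17.0 = 7.18 K.
t = 714 days = 6.17×10^7 s, so t/τ = 2.98.
ΔT(t) = ΔT_eq (1 − e^(−t/τ)) = 7.18 × (1 − e^−2.98) = 6.81 K.

6.81 K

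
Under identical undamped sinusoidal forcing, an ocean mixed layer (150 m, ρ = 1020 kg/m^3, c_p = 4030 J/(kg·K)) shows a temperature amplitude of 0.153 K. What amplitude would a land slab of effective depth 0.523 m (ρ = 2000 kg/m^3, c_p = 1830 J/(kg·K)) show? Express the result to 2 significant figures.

C_ocean = 6.17×10^8 J/(m²·K); C_land = 1.91×10^6 J/(m²·K).
A ∝ 1/C ⇒ A_land = A_ocean × C_ocean/C_land = 0.153 × 322 = 49.3 K.

49 K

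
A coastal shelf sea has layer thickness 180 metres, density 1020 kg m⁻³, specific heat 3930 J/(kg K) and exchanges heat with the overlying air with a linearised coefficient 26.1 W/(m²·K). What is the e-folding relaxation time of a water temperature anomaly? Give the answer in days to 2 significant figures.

320 days

Areal heat capacity C = ρ c_p D = 1020 × 3930 × 180 = 7.22×10^8 J/(m²·K).
Relaxation time τ = C / λ = 7.22×10^8 / 26.1 = 2.76×10^7 s.
In days: 2.76×10^7 s / (86400 s/day) = 320 days.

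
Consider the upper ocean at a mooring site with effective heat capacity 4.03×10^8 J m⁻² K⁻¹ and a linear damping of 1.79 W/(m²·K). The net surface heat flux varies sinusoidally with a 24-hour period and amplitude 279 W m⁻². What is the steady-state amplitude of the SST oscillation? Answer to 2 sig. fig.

Areal heat capacity C = 4.03×10^8 J m⁻² K⁻¹ (given).
Angular frequency ω = 2π / T = 2π / 86400 s = 7.27×10^-5 s⁻¹.
√((Cω)² + λ²) = √((29300)² + 1.79²) = 29300 W/(m²·K).
Amplitude A = F₀ / √((Cω)²+λ²) = 279 / 29300 = 0.00952 K.

0.0095 K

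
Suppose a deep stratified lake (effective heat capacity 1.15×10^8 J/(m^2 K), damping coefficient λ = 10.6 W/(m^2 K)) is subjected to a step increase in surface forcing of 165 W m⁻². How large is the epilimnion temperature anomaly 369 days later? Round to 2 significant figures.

Areal heat capacity C = 1.15×10^8 J/(m^2 K) (given).
τ = C / λ = 1.15×10^8 / 10.6 = 1.08×10^7 s.
Equilibrium anomaly ΔT_eq = F / λ = 165 / 10.6 = 15.6 K.
t = 369 days = 3.19×10^7 s, so t/τ = 2.94.
ΔT(t) = ΔT_eq (1 − e^(−t/τ)) = 15.6 × (1 − e^−2.94) = 14.7 K.

15 K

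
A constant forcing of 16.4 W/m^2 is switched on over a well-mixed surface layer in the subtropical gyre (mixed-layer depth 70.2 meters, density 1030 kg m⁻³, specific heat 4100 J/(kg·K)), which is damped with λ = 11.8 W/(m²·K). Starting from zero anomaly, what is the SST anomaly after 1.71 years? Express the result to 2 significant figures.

1.2 K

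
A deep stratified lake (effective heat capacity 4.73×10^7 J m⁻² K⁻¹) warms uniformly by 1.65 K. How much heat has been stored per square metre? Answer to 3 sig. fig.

Areal heat capacity C = 4.73×10^7 J m⁻² K⁻¹ (given).
ΔQ = C ΔT = 4.73×10^7 × 1.65 = 7.80×10^7 J/m².

7.80×10^7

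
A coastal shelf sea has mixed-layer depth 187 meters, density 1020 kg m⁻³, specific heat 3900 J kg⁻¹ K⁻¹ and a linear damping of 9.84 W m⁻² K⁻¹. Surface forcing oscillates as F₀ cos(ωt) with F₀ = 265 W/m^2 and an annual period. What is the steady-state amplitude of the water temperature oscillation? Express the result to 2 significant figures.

1.8 K

Areal heat capacity C = ρ c_p D = 1020 × 3900 × 187 = 7.44×10^8 J m⁻² K⁻¹.
Angular frequency ω = 2π / T = 2π / 3.15×10^7 s = 1.99×10^-7 s⁻¹.
√((Cω)² + λ²) = √((148)² + 9.84²) = 149 W/(m²·K).
Amplitude A = F₀ / √((Cω)²+λ²) = 265 / 149 = 1.78 K.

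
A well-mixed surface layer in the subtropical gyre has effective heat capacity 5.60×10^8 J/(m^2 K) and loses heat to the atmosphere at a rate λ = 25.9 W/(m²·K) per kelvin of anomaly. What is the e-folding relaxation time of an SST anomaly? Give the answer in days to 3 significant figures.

250 days

Areal heat capacity C = 5.60×10^8 J/(m^2 K) (given).
Relaxation time τ = C / λ = 5.60×10^8 / 25.9 = 2.16×10^7 s.
In days: 2.16×10^7 s / (86400 s/day) = 250 days.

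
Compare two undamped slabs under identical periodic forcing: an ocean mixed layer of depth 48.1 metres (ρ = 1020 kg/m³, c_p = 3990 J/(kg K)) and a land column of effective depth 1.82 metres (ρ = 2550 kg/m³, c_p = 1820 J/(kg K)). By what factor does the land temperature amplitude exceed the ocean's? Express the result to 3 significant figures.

23.2

C_ocean = 1020 × 3990 × 48.1 = 1.96×10^8 J/(m²·K).
C_land = 2550 × 1820 × 1.82 = 8.45×10^6 J/(m²·K).
Undamped amplitude ∝ 1/C, so A_land/A_ocean = C_ocean/C_land = 23.2.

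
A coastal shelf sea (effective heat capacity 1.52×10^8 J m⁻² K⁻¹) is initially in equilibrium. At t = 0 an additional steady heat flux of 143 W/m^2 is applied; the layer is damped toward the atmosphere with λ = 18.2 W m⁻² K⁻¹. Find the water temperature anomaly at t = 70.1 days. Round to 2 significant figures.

4.1 K

Areal heat capacity C = 1.52×10^8 J m⁻² K⁻¹ (given).
τ = C / λ = 1.52×10^8 / 18.2 = 8.35×10^6 s.
Equilibrium anomaly ΔT_eq = F / λ = 143 / 18.2 = 7.86 K.
t = 70.1 days = 6.06×10^6 s, so t/τ = 0.725.
ΔT(t) = ΔT_eq (1 − e^(−t/τ)) = 7.86 × (1 − e^−0.725) = 4.05 K.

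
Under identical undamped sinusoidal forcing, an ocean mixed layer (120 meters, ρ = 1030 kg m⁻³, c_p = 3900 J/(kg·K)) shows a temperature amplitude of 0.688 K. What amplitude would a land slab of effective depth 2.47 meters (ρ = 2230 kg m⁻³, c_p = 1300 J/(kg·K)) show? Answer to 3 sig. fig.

C_ocean = 4.82×10^8 J/(m²·K); C_land = 7.16×10^6 J/(m²·K).
A ∝ 1/C ⇒ A_land = A_ocean × C_ocean/C_land = 0.688 × 67.3 = 46.3 K.

46.3 K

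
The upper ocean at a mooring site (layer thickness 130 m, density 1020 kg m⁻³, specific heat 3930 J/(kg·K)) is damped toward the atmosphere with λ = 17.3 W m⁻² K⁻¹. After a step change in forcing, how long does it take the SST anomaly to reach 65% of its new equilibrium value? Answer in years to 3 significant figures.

Areal heat capacity C = ρ c_p D = 1020 × 3930 × 130 = 5.21×10^8 J m⁻² K⁻¹.
τ = C / λ = 5.21×10^8 / 17.3 = 3.01×10^7 s.
Fraction reached: 1 − e^(−t/τ) = 0.65 ⇒ t = −τ ln(1 − 0.65) = τ × 1.05.
t = 3.16×10^7 s = 1.00 years.

1.00 years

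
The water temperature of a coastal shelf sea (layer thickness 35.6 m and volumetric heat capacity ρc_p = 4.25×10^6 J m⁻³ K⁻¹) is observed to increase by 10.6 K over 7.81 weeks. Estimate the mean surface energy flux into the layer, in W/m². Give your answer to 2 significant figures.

340

Areal heat capacity C = ρc_p × D = 4.25×10^6 × 35.6 = 1.51×10^8 J m⁻² K⁻¹.
Required heat per unit area: Q = C ΔT = 1.51×10^8 × 10.6 = 1.60×10^9 J/m².
Flux F = Q / Δt = 1.60×10^9 / 4.72×10^6 s = 340 W/m².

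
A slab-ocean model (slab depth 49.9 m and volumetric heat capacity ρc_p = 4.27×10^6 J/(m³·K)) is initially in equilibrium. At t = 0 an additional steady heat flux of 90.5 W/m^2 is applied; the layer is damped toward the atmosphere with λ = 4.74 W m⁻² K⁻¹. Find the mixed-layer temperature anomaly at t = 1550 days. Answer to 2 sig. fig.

18 K

Areal heat capacity C = ρc_p × D = 4.27×10^6 × 49.9 = 2.13×10^8 J m⁻² K⁻¹.
τ = C / λ = 2.13×10^8 / 4.74 = 4.50×10^7 s.
Equilibrium anomaly ΔT_eq = F / λ = 90.5 / 4.74 = 19.1 K.
t = 1550 days = 1.34×10^8 s, so t/τ = 2.98.
ΔT(t) = ΔT_eq (1 − e^(−t/τ)) = 19.1 × (1 − e^−2.98) = 18.1 K.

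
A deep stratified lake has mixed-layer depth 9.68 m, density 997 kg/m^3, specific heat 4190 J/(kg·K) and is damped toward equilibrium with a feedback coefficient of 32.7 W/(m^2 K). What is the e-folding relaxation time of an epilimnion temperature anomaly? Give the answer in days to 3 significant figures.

14.3 days

Areal heat capacity C = ρ c_p D = 997 × 4190 × 9.68 = 4.04×10^7 J m⁻² K⁻¹.
Relaxation time τ = C / λ = 4.04×10^7 / 32.7 = 1.24×10^6 s.
In days: 1.24×10^6 s / (86400 s/day) = 14.3 days.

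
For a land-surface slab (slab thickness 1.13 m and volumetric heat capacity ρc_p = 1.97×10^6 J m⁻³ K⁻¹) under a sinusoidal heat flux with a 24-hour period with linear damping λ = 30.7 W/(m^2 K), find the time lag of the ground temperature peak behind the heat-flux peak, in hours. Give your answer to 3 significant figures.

5.28 hours

Areal heat capacity C = ρc_p × D = 1.97×10^6 × 1.13 = 2.23×10^6 J m⁻² K⁻¹.
ω = 2π / 86400 s = 7.27×10^-5 s⁻¹.
Phase lag φ = arctan(Cω/λ) = arctan(162/30.7) = 1.38 rad.
Time lag = φ / ω = 1.38 / 7.27×10^-5 = 19000 s = 5.28 hours.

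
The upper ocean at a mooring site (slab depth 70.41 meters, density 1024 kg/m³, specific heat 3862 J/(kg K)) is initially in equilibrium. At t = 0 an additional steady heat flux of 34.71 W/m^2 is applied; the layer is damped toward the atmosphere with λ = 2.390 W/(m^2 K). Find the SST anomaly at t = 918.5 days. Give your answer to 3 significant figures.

7.17 K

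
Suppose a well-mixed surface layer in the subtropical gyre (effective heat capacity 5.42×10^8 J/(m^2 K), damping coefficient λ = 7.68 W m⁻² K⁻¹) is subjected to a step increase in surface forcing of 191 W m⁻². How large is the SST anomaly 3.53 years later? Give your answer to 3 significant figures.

19.7 K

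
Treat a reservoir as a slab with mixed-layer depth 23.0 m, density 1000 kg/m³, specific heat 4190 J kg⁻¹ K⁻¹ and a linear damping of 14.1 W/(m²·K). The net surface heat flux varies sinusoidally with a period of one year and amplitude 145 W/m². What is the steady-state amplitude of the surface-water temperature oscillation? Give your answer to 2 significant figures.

6.1 K

Areal heat capacity C = ρ c_p D = 1000 × 4190 × 23.0 = 9.64×10^7 J m⁻² K⁻¹.
Angular frequency ω = 2π / T = 2π / 3.15×10^7 s = 1.99×10^-7 s⁻¹.
√((Cω)² + λ²) = √((19.2)² + 14.1²) = 23.8 W/(m²·K).
Amplitude A = F₀ / √((Cω)²+λ²) = 145 / 23.8 = 6.09 K.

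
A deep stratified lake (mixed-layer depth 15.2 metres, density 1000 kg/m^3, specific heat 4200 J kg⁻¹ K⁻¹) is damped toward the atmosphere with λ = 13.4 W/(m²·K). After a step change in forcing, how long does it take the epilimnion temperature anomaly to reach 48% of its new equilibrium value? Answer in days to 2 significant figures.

Areal heat capacity C = ρ c_p D = 1000 × 4200 × 15.2 = 6.38×10^7 J m⁻² K⁻¹.
τ = C / λ = 6.38×10^7 / 13.4 = 4.76×10^6 s.
Fraction reached: 1 − e^(−t/τ) = 0.48 ⇒ t = −τ ln(1 − 0.48) = τ × 0.654.
t = 3.12×10^6 s = 36.1 days.

36 days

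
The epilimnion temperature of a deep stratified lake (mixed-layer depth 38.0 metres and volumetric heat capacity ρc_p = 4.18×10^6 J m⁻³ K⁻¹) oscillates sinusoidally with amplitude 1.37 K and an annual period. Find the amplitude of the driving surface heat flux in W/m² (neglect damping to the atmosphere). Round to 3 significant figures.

Areal heat capacity C = ρc_p × D = 4.18×10^6 × 38.0 = 1.59×10^8 J/(m²·K).
ω = 2π / 3.15×10^7 s = 1.99×10^-7 s⁻¹.
Cω = 1.59×10^8 × 1.99×10^-7 = 31.6 W/(m²·K).
F₀ = A × Cω = 1.37 × 31.6 = 43.4 W/m².

43.4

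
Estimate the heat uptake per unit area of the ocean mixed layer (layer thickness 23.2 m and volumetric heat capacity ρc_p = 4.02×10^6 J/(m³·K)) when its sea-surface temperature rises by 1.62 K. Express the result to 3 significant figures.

Areal heat capacity C = ρc_p × D = 4.02×10^6 × 23.2 = 9.33×10^7 J/(m^2 K).
ΔQ = C ΔT = 9.33×10^7 × 1.62 = 1.51×10^8 J/m².

1.51×10^8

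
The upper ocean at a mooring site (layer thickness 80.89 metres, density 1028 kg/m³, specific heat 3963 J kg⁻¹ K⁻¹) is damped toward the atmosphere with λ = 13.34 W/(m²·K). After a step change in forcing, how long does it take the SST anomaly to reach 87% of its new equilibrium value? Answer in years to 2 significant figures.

1.6 years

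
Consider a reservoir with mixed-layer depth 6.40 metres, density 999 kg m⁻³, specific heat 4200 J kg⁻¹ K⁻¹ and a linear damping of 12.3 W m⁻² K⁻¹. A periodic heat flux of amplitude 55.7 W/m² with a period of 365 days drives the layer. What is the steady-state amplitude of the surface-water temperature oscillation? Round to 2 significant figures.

4.2 K

Areal heat capacity C = ρ c_p D = 999 × 4200 × 6.40 = 2.69×10^7 J/(m^2 K).
Angular frequency ω = 2π / T = 2π / 3.15×10^7 s = 1.99×10^-7 s⁻¹.
√((Cω)² + λ²) = √((5.35)² + 12.3²) = 13.4 W/(m²·K).
Amplitude A = F₀ / √((Cω)²+λ²) = 55.7 / 13.4 = 4.15 K.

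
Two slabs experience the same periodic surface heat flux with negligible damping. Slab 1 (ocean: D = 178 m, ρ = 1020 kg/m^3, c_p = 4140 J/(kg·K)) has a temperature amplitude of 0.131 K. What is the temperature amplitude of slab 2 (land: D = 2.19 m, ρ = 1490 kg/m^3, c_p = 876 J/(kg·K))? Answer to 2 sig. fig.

C_ocean = 7.52×10^8 J/(m²·K); C_land = 2.86×10^6 J/(m²·K).
A ∝ 1/C ⇒ A_land = A_ocean × C_ocean/C_land = 0.131 × 263 = 34.4 K.

34 K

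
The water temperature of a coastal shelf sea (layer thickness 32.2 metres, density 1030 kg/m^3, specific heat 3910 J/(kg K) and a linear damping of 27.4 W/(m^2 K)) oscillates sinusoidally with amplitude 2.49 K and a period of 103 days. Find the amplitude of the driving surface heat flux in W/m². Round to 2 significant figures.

240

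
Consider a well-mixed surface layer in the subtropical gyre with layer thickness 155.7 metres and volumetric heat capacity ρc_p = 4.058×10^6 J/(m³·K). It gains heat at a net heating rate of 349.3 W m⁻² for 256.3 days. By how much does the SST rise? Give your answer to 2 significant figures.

12 K

Areal heat capacity C = ρc_p × D = 4.058×10^6 × 155.7 = 6.32×10^8 J/(m^2 K).
Net heat input Q = F Δt = 349.3 × (256.3 days × 86400 s/day) = 7.74×10^9 J/m².
ΔT = Q / C = 7.74×10^9 / 6.32×10^8 = 12.2 K.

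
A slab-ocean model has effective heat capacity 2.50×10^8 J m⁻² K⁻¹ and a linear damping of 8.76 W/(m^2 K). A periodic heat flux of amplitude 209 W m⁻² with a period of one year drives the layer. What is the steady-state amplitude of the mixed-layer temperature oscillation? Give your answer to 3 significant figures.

Areal heat capacity C = 2.50×10^8 J m⁻² K⁻¹ (given).
Angular frequency ω = 2π / T = 2π / 3.15×10^7 s = 1.99×10^-7 s⁻¹.
√((Cω)² + λ²) = √((49.8)² + 8.76²) = 50.6 W/(m²·K).
Amplitude A = F₀ / √((Cω)²+λ²) = 209 / 50.6 = 4.13 K.

4.13 K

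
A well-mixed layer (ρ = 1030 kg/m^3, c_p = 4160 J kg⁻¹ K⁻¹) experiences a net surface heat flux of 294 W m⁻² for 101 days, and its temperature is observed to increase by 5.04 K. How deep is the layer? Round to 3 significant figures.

119 m

Heat input Q = F Δt = 294 × 8.73×10^6 s = 2.57×10^9 J/m².
Required areal heat capacity C = Q / ΔT = 5.09×10^8 J/(m²·K).
Depth D = C / (ρ c_p) = 5.09×10^8 / (1030 × 4160) = 119 m.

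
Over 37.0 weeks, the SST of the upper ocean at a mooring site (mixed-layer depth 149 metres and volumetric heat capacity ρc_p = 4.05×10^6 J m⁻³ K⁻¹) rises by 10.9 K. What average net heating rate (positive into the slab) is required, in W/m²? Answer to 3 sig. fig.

294

Areal heat capacity C = ρc_p × D = 4.05×10^6 × 149 = 6.03×10^8 J/(m²·K).
Required heat per unit area: Q = C ΔT = 6.03×10^8 × 10.9 = 6.58×10^9 J/m².
Flux F = Q / Δt = 6.58×10^9 / 2.24×10^7 s = 294 W/m².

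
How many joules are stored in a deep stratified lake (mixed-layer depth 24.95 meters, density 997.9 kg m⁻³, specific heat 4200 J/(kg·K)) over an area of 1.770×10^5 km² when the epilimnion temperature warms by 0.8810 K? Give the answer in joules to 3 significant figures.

1.63×10^19 J

Areal heat capacity C = ρ c_p D = 997.9 × 4200 × 24.95 = 1.05×10^8 J/(m²·K).
Heat per unit area: q = C ΔT = 1.05×10^8 × 0.8810 = 9.21×10^7 J/m².
Total heat: Q = q × A = 9.21×10^7 × (1.770×10^5 × 10⁶ m²) = 1.63×10^19 J.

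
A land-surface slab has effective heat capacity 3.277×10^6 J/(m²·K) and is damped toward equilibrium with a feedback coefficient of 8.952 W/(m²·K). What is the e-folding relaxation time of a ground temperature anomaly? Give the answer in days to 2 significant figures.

4.2 days

Areal heat capacity C = 3.277×10^6 J/(m²·K) (given).
Relaxation time τ = C / λ = 3.28×10^6 / 8.952 = 3.66×10^5 s.
In days: 3.66×10^5 s / (86400 s/day) = 4.24 days.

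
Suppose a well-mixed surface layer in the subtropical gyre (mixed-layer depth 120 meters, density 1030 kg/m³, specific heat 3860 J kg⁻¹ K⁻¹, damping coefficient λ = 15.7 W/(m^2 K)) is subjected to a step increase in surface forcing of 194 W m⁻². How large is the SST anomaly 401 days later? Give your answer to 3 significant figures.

Areal heat capacity C = ρ c_p D = 1030 × 3860 × 120 = 4.77×10^8 J/(m^2 K).
τ = C / λ = 4.77×10^8 / 15.7 = 3.04×10^7 s.
Equilibrium anomaly ΔT_eq = F / λ = 194 / 15.7 = 12.4 K.
t = 401 days = 3.46×10^7 s, so t/τ = 1.14.
ΔT(t) = ΔT_eq (1 − e^(−t/τ)) = 12.4 × (1 − e^−1.14) = 8.41 K.

8.41 K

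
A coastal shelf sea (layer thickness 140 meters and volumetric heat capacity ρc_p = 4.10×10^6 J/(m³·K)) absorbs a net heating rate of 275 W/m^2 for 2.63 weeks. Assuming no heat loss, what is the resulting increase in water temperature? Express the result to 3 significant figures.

Areal heat capacity C = ρc_p × D = 4.10×10^6 × 140 = 5.74×10^8 J m⁻² K⁻¹.
Net heat input Q = F Δt = 275 × (2.63 weeks × 6.048×10^5 s/week) = 4.37×10^8 J/m².
ΔT = Q / C = 4.37×10^8 / 5.74×10^8 = 0.762 K.

0.762 K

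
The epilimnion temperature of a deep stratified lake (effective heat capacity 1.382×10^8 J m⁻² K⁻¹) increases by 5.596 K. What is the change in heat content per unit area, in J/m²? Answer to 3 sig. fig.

7.73×10^8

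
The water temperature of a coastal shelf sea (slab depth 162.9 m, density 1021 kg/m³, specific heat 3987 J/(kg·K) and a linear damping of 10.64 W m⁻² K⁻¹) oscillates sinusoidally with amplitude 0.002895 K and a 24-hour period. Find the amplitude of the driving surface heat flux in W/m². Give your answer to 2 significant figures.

Areal heat capacity C = ρ c_p D = 1021 × 3987 × 162.9 = 6.63×10^8 J m⁻² K⁻¹.
ω = 2π / 86400 s = 7.27×10^-5 s⁻¹.
√((Cω)² + λ²) = √((48200)² + 10.64²) = 48200 W/(m²·K).
F₀ = A × √((Cω)²+λ²) = 0.002895 × 48200 = 140 W/m².

140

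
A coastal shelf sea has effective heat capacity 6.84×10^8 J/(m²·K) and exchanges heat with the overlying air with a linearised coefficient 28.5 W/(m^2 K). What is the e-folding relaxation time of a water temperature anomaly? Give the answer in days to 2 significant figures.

Areal heat capacity C = 6.84×10^8 J/(m²·K) (given).
Relaxation time τ = C / λ = 6.84×10^8 / 28.5 = 2.40×10^7 s.
In days: 2.40×10^7 s / (86400 s/day) = 278 days.

280 days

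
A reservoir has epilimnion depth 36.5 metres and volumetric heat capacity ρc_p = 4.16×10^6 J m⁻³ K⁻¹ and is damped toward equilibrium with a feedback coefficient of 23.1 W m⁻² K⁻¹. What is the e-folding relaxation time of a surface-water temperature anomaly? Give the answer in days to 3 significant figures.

76.1 days

Areal heat capacity C = ρc_p × D = 4.16×10^6 × 36.5 = 1.52×10^8 J/(m²·K).
Relaxation time τ = C / λ = 1.52×10^8 / 23.1 = 6.57×10^6 s.
In days: 6.57×10^6 s / (86400 s/day) = 76.1 days.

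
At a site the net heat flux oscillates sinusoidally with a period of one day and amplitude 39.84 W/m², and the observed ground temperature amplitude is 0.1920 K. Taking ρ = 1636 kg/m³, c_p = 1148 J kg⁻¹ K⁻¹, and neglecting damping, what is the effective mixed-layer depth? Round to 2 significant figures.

1.5 m

ω = 2π / 86400 s = 7.27×10^-5 s⁻¹.
Required C = F₀ / (A ω) = 39.84 / (0.1920 × 7.27×10^-5) = 2.85×10^6 J/(m²·K).
D = C / (ρ c_p) = 2.85×10^6 / (1636 × 1148) = 1.52 m.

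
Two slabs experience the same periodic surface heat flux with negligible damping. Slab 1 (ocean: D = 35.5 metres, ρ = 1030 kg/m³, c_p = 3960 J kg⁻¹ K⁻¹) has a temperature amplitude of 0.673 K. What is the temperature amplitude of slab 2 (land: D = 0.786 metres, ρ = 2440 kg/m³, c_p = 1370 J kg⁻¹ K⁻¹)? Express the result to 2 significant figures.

37 K

C_ocean = 1.45×10^8 J/(m²·K); C_land = 2.63×10^6 J/(m²·K).
A ∝ 1/C ⇒ A_land = A_ocean × C_ocean/C_land = 0.673 × 55.1 = 37.1 K.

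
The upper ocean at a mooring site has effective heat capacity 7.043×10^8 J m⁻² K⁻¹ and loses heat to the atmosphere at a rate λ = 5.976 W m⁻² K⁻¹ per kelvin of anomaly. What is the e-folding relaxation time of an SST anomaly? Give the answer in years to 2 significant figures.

3.7 years

Areal heat capacity C = 7.043×10^8 J m⁻² K⁻¹ (given).
Relaxation time τ = C / λ = 7.04×10^8 / 5.976 = 1.18×10^8 s.
In years: 1.18×10^8 s / (3.156×10^7 s/year) = 3.73 years.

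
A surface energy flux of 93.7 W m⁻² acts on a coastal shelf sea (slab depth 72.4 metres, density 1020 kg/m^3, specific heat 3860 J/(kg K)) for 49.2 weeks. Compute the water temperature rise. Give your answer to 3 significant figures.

9.78 K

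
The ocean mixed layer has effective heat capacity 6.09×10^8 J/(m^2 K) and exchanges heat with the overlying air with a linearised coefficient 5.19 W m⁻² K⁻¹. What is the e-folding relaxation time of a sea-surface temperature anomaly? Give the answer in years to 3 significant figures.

Areal heat capacity C = 6.09×10^8 J/(m^2 K) (given).
Relaxation time τ = C / λ = 6.09×10^8 / 5.19 = 1.17×10^8 s.
In years: 1.17×10^8 s / (3.156×10^7 s/year) = 3.72 years.

3.72 years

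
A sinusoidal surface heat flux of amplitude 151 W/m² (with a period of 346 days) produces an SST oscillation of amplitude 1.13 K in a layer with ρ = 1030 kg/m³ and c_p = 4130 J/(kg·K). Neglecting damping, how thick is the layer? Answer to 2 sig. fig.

150 m

ω = 2π / 2.99×10^7 s = 2.10×10^-7 s⁻¹.
Required C = F₀ / (A ω) = 151 / (1.13 × 2.10×10^-7) = 6.36×10^8 J/(m²·K).
D = C / (ρ c_p) = 6.36×10^8 / (1030 × 4130) = 149 m.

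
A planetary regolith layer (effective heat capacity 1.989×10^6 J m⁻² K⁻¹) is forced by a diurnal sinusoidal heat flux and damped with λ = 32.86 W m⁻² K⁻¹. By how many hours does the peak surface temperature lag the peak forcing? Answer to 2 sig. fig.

Areal heat capacity C = 1.989×10^6 J m⁻² K⁻¹ (given).
ω = 2π / 86400 s = 7.27×10^-5 s⁻¹.
Phase lag φ = arctan(Cω/λ) = arctan(145/32.86) = 1.35 rad.
Time lag = φ / ω = 1.35 / 7.27×10^-5 = 18500 s = 5.15 hours.

5.1 hours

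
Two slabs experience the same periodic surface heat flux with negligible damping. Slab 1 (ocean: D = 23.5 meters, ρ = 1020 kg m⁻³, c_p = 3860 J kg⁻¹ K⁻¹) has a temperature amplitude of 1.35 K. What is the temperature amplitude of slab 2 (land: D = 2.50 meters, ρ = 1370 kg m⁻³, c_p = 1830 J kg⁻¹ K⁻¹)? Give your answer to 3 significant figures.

C_ocean = 9.25×10^7 J/(m²·K); C_land = 6.27×10^6 J/(m²·K).
A ∝ 1/C ⇒ A_land = A_ocean × C_ocean/C_land = 1.35 × 14.8 = 19.9 K.

19.9 K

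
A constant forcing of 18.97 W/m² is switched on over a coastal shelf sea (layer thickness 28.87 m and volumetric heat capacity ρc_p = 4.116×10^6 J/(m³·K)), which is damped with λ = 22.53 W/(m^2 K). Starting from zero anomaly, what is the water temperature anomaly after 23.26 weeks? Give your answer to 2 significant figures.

Areal heat capacity C = ρc_p × D = 4.116×10^6 × 28.87 = 1.19×10^8 J m⁻² K⁻¹.
τ = C / λ = 1.19×10^8 / 22.53 = 5.27×10^6 s.
Equilibrium anomaly ΔT_eq = F / λ = 18.97 / 22.53 = 0.842 K.
t = 23.26 weeks = 1.41×10^7 s, so t/τ = 2.67.
ΔT(t) = ΔT_eq (1 − e^(−t/τ)) = 0.842 × (1 − e^−2.67) = 0.784 K.

0.78 K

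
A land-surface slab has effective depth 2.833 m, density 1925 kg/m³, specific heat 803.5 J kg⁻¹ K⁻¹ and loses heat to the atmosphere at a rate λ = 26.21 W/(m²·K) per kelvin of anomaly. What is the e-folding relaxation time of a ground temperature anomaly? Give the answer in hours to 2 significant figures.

46 hours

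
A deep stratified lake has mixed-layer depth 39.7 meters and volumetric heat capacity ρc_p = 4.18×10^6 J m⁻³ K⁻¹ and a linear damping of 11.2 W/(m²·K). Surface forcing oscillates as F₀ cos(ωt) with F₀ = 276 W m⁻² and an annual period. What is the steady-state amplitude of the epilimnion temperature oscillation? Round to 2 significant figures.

7.9 K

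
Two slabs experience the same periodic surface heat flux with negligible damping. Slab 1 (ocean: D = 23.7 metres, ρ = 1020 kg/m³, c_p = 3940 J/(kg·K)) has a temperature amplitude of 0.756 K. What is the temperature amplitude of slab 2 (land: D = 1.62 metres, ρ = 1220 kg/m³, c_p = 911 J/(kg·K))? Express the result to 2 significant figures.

40 K

C_ocean = 9.52×10^7 J/(m²·K); C_land = 1.80×10^6 J/(m²·K).
A ∝ 1/C ⇒ A_land = A_ocean × C_ocean/C_land = 0.756 × 52.9 = 40.0 K.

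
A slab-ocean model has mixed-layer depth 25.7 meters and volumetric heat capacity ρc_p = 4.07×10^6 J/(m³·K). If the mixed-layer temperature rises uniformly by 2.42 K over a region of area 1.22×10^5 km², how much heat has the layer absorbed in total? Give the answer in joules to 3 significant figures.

3.09×10^19 J

Areal heat capacity C = ρc_p × D = 4.07×10^6 × 25.7 = 1.05×10^8 J/(m²·K).
Heat per unit area: q = C ΔT = 1.05×10^8 × 2.42 = 2.53×10^8 J/m².
Total heat: Q = q × A = 2.53×10^8 × (1.22×10^5 × 10⁶ m²) = 3.09×10^19 J.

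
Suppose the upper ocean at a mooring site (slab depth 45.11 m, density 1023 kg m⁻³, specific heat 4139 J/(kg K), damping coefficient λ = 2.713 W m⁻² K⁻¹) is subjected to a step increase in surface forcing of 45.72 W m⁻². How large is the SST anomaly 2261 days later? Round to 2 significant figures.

16 K

Areal heat capacity C = ρ c_p D = 1023 × 4139 × 45.11 = 1.91×10^8 J/(m^2 K).
τ = C / λ = 1.91×10^8 / 2.713 = 7.04×10^7 s.
Equilibrium anomaly ΔT_eq = F / λ = 45.72 / 2.713 = 16.9 K.
t = 2261 days = 1.95×10^8 s, so t/τ = 2.77.
ΔT(t) = ΔT_eq (1 − e^(−t/τ)) = 16.9 × (1 − e^−2.77) = 15.8 K.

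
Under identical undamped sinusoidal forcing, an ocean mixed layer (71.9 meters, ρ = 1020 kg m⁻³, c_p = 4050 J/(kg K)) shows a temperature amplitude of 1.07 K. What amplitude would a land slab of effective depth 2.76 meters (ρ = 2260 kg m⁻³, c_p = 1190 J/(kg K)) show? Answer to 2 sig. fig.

C_ocean = 2.97×10^8 J/(m²·K); C_land = 7.42×10^6 J/(m²·K).
A ∝ 1/C ⇒ A_land = A_ocean × C_ocean/C_land = 1.07 × 40.0 = 42.8 K.

43 K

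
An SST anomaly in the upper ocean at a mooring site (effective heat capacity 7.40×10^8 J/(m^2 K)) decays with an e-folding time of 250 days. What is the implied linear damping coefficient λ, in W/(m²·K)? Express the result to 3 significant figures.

Areal heat capacity C = 7.40×10^8 J/(m^2 K) (given).
τ = 250 days = 2.16×10^7 s.
λ = C / τ = 7.40×10^8 / 2.16×10^7 = 34.3 W/(m²·K).

34.3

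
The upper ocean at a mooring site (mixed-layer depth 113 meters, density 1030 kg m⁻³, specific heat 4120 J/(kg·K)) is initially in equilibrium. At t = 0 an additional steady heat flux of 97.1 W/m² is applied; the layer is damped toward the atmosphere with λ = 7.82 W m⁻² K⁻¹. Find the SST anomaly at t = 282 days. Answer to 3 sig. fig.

Areal heat capacity C = ρ c_p D = 1030 × 4120 × 113 = 4.80×10^8 J m⁻² K⁻¹.
τ = C / λ = 4.80×10^8 / 7.82 = 6.13×10^7 s.
Equilibrium anomaly ΔT_eq = F / λ = 97.1 / 7.82 = 12.4 K.
t = 282 days = 2.44×10^7 s, so t/τ = 0.397.
ΔT(t) = ΔT_eq (1 − e^(−t/τ)) = 12.4 × (1 − e^−0.397) = 4.07 K.

4.07 K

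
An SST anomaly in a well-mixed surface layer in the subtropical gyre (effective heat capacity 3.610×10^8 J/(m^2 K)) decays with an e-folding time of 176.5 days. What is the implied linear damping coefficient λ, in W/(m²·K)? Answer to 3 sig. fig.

Areal heat capacity C = 3.610×10^8 J/(m^2 K) (given).
τ = 176.5 days = 1.52×10^7 s.
λ = C / τ = 3.61×10^8 / 1.52×10^7 = 23.7 W/(m²·K).

23.7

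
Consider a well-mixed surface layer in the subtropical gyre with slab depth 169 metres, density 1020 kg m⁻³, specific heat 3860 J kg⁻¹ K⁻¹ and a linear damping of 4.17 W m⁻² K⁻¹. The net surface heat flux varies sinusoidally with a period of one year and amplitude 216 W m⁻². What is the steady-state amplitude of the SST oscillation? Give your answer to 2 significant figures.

1.6 K

Areal heat capacity C = ρ c_p D = 1020 × 3860 × 169 = 6.65×10^8 J m⁻² K⁻¹.
Angular frequency ω = 2π / T = 2π / 3.15×10^7 s = 1.99×10^-7 s⁻¹.
√((Cω)² + λ²) = √((133)² + 4.17²) = 133 W/(m²·K).
Amplitude A = F₀ / √((Cω)²+λ²) = 216 / 133 = 1.63 K.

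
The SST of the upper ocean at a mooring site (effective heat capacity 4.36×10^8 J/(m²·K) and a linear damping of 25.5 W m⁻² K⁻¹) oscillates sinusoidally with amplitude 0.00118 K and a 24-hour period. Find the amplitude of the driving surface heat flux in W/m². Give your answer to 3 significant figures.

37.4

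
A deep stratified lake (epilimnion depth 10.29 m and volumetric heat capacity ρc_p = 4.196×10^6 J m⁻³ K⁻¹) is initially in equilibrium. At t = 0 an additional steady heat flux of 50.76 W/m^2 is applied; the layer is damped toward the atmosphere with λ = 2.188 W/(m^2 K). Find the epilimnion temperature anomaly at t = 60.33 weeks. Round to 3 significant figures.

19.5 K

Areal heat capacity C = ρc_p × D = 4.196×10^6 × 10.29 = 4.32×10^7 J/(m^2 K).
τ = C / λ = 4.32×10^7 / 2.188 = 1.97×10^7 s.
Equilibrium anomaly ΔT_eq = F / λ = 50.76 / 2.188 = 23.2 K.
t = 60.33 weeks = 3.65×10^7 s, so t/τ = 1.85.
ΔT(t) = ΔT_eq (1 − e^(−t/τ)) = 23.2 × (1 − e^−1.85) = 19.5 K.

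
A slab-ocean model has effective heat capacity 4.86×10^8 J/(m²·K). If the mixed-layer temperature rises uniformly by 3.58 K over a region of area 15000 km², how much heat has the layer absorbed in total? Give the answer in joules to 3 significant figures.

2.61×10^19 J

Areal heat capacity C = 4.86×10^8 J/(m²·K) (given).
Heat per unit area: q = C ΔT = 4.86×10^8 × 3.58 = 1.74×10^9 J/m².
Total heat: Q = q × A = 1.74×10^9 × (15000 × 10⁶ m²) = 2.61×10^19 J.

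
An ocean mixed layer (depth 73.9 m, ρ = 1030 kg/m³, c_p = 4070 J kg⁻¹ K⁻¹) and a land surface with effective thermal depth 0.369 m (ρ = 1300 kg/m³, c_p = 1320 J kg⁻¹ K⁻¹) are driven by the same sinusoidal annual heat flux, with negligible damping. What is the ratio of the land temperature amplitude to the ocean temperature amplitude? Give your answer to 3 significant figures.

C_ocean = 1030 × 4070 × 73.9 = 3.10×10^8 J/(m²·K).
C_land = 1300 × 1320 × 0.369 = 6.33×10^5 J/(m²·K).
Undamped amplitude ∝ 1/C, so A_land/A_ocean = C_ocean/C_land = 489.

489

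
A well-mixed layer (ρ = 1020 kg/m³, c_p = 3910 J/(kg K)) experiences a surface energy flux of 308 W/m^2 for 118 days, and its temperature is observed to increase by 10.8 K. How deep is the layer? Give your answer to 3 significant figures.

72.9 m

Heat input Q = F Δt = 308 × 1.02×10^7 s = 3.14×10^9 J/m².
Required areal heat capacity C = Q / ΔT = 2.91×10^8 J/(m²·K).
Depth D = C / (ρ c_p) = 2.91×10^8 / (1020 × 3910) = 72.9 m.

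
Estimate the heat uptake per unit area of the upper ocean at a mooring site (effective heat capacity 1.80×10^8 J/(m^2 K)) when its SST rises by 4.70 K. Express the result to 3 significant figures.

8.46×10^8

Areal heat capacity C = 1.80×10^8 J/(m^2 K) (given).
ΔQ = C ΔT = 1.80×10^8 × 4.70 = 8.46×10^8 J/m².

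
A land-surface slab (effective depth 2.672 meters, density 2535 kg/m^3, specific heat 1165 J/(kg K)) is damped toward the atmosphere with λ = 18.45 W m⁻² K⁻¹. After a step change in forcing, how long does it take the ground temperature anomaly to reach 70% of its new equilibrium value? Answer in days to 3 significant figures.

Areal heat capacity C = ρ c_p D = 2535 × 1165 × 2.672 = 7.89×10^6 J/(m²·K).
τ = C / λ = 7.89×10^6 / 18.45 = 4.28×10^5 s.
Fraction reached: 1 − e^(−t/τ) = 0.70 ⇒ t = −τ ln(1 − 0.70) = τ × 1.20.
t = 5.15×10^5 s = 5.96 days.

5.96 days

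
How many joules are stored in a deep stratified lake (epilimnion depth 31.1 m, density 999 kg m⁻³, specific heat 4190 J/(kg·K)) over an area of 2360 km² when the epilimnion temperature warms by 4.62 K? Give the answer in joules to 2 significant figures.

Areal heat capacity C = ρ c_p D = 999 × 4190 × 31.1 = 1.30×10^8 J/(m^2 K).
Heat per unit area: q = C ΔT = 1.30×10^8 × 4.62 = 6.01×10^8 J/m².
Total heat: Q = q × A = 6.01×10^8 × (2360 × 10⁶ m²) = 1.42×10^18 J.

1.4×10^18 J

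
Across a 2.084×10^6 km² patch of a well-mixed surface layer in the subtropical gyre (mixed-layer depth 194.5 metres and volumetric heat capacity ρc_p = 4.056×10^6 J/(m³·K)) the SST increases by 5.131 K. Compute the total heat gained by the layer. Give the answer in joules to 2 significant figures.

Areal heat capacity C = ρc_p × D = 4.056×10^6 × 194.5 = 7.89×10^8 J/(m^2 K).
Heat per unit area: q = C ΔT = 7.89×10^8 × 5.131 = 4.05×10^9 J/m².
Total heat: Q = q × A = 4.05×10^9 × (2.084×10^6 × 10⁶ m²) = 8.44×10^21 J.

8.4×10^21 J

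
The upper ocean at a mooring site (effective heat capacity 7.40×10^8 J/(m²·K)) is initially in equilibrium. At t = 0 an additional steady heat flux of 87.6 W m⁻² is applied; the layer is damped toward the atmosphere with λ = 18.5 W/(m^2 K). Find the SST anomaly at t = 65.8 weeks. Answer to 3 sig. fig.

2.98 K

Areal heat capacity C = 7.40×10^8 J/(m²·K) (given).
τ = C / λ = 7.40×10^8 / 18.5 = 4.00×10^7 s.
Equilibrium anomaly ΔT_eq = F / λ = 87.6 / 18.5 = 4.74 K.
t = 65.8 weeks = 3.98×10^7 s, so t/τ = 0.995.
ΔT(t) = ΔT_eq (1 − e^(−t/τ)) = 4.74 × (1 − e^−0.995) = 2.98 K.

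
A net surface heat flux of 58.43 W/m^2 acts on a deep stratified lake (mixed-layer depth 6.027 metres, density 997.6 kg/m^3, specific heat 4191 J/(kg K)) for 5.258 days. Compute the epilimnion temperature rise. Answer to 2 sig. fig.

1.1 K

Areal heat capacity C = ρ c_p D = 997.6 × 4191 × 6.027 = 2.52×10^7 J/(m²·K).
Net heat input Q = F Δt = 58.43 × (5.258 days × 86400 s/day) = 2.65×10^7 J/m².
ΔT = Q / C = 2.65×10^7 / 2.52×10^7 = 1.05 K.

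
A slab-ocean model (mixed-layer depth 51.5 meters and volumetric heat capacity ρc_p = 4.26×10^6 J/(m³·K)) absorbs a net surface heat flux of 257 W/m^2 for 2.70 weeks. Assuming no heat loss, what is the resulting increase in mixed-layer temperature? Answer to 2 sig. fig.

Areal heat capacity C = ρc_p × D = 4.26×10^6 × 51.5 = 2.19×10^8 J m⁻² K⁻¹.
Net heat input Q = F Δt = 257 × (2.70 weeks × 6.048×10^5 s/week) = 4.20×10^8 J/m².
ΔT = Q / C = 4.20×10^8 / 2.19×10^8 = 1.91 K.

1.9 K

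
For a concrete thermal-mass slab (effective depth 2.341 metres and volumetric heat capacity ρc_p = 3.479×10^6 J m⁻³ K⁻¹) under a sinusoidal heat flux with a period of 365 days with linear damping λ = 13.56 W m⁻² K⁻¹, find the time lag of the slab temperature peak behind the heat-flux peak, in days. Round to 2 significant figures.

6.9 days

Areal heat capacity C = ρc_p × D = 3.479×10^6 × 2.341 = 8.14×10^6 J m⁻² K⁻¹.
ω = 2π / 3.15×10^7 s = 1.99×10^-7 s⁻¹.
Phase lag φ = arctan(Cω/λ) = arctan(1.62/13.56) = 0.119 rad.
Time lag = φ / ω = 0.119 / 1.99×10^-7 = 5.98×10^5 s = 6.92 days.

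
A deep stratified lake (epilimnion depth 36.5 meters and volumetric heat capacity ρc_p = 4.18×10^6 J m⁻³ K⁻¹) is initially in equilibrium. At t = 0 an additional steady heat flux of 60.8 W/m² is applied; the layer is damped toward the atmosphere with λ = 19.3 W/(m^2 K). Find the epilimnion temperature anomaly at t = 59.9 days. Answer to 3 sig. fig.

1.51 K

Areal heat capacity C = ρc_p × D = 4.18×10^6 × 36.5 = 1.53×10^8 J/(m^2 K).
τ = C / λ = 1.53×10^8 / 19.3 = 7.91×10^6 s.
Equilibrium anomaly ΔT_eq = F / λ = 60.8 / 19.3 = 3.15 K.
t = 59.9 days = 5.18×10^6 s, so t/τ = 0.655.
ΔT(t) = ΔT_eq (1 − e^(−t/τ)) = 3.15 × (1 − e^−0.655) = 1.51 K.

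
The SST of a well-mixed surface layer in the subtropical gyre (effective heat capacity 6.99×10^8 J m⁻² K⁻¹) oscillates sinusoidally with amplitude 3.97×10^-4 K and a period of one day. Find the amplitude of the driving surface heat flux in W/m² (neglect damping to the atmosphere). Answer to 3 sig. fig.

20.2

Areal heat capacity C = 6.99×10^8 J m⁻² K⁻¹ (given).
ω = 2π / 86400 s = 7.27×10^-5 s⁻¹.
Cω = 6.99×10^8 × 7.27×10^-5 = 50800 W/(m²·K).
F₀ = A × Cω = 3.97×10^-4 × 50800 = 20.2 W/m².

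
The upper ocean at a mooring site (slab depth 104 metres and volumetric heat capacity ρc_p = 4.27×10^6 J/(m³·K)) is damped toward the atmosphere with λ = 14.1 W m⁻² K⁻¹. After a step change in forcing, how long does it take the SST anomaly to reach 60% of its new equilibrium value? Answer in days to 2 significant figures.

330 days

Areal heat capacity C = ρc_p × D = 4.27×10^6 × 104 = 4.44×10^8 J/(m^2 K).
τ = C / λ = 4.44×10^8 / 14.1 = 3.15×10^7 s.
Fraction reached: 1 − e^(−t/τ) = 0.60 ⇒ t = −τ ln(1 − 0.60) = τ × 0.916.
t = 2.89×10^7 s = 334 days.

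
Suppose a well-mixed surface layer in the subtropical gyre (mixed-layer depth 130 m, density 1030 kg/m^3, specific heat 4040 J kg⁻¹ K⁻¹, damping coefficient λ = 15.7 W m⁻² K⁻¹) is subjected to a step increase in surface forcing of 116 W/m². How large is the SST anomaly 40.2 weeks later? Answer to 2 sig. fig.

3.7 K

Areal heat capacity C = ρ c_p D = 1030 × 4040 × 130 = 5.41×10^8 J/(m^2 K).
τ = C / λ = 5.41×10^8 / 15.7 = 3.45×10^7 s.
Equilibrium anomaly ΔT_eq = F / λ = 116 / 15.7 = 7.39 K.
t = 40.2 weeks = 2.43×10^7 s, so t/τ = 0.706.
ΔT(t) = ΔT_eq (1 − e^(−t/τ)) = 7.39 × (1 − e^−0.706) = 3.74 K.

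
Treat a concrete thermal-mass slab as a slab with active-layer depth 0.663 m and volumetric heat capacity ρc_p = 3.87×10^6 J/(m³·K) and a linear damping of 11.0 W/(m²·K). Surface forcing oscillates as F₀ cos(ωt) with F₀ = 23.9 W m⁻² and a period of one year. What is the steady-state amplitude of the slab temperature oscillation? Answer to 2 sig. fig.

Areal heat capacity C = ρc_p × D = 3.87×10^6 × 0.663 = 2.57×10^6 J m⁻² K⁻¹.
Angular frequency ω = 2π / T = 2π / 3.15×10^7 s = 1.99×10^-7 s⁻¹.
√((Cω)² + λ²) = √((0.511)² + 11.0²) = 11.0 W/(m²·K).
Amplitude A = F₀ / √((Cω)²+λ²) = 23.9 / 11.0 = 2.17 K.

2.2 K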